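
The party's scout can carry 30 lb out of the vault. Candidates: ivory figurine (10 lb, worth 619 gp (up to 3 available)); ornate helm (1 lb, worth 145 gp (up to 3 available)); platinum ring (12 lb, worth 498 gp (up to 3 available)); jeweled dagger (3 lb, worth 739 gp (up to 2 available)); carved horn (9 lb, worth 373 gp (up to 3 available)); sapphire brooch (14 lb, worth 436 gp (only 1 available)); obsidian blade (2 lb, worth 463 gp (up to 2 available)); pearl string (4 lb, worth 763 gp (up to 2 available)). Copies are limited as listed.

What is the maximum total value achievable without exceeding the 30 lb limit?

4839

Density check — jeweled dagger 246.33, obsidian blade 231.50, pearl string 190.75, ornate helm 145.00 are the best per lb.
Taking the top-ratio items first gives 3×ornate helm + 2×jeweled dagger + carved horn + 2×obsidian blade + 2×pearl string for 4738 (30 lb).
Dropping ornate helm and carved horn frees 10 lb; slotting in ivory figurine (10 lb) lifts the total to 4839 at 30 lb.
That's the maximum — no swap from here does better than 4839.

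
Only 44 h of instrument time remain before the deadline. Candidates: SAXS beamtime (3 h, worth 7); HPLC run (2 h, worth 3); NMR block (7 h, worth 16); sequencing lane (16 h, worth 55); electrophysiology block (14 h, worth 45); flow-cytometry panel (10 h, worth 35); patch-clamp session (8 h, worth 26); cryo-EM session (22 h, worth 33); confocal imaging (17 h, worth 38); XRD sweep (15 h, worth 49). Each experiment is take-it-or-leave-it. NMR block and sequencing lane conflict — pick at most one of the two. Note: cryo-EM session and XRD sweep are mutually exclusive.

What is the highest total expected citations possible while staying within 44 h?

Best packing: SAXS beamtime + sequencing lane + flow-cytometry panel + XRD sweep — 44 h, 146 total.
Next best is SAXS beamtime + sequencing lane + electrophysiology block + flow-cytometry panel at 142 (43 h) — short by 4.

146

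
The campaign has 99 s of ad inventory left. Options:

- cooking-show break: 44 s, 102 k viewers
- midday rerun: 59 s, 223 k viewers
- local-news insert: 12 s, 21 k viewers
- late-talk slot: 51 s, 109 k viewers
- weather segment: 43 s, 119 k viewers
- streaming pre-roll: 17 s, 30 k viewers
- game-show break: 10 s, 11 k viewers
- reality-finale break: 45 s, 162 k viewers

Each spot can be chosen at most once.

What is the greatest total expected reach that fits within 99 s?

292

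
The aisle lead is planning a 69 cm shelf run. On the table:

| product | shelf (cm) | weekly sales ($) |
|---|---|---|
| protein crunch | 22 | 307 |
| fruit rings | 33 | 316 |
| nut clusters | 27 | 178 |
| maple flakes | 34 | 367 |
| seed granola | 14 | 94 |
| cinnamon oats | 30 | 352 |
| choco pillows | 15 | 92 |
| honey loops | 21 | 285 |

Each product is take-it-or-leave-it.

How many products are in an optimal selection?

3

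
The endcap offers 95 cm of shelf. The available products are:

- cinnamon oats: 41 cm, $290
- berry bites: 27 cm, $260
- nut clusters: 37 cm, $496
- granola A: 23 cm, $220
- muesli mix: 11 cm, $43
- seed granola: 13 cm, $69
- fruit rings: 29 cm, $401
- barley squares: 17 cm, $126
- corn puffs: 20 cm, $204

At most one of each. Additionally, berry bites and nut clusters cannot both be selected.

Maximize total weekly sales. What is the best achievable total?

Greedy by ratio would take nut clusters + fruit rings + corn puffs: 86 cm used, total 1101.
Dropping corn puffs frees 20 cm; slotting in granola A (23 cm) lifts the total to 1117 at 89 cm.
An exhaustive check of the 512 subsets confirms 1117.

1117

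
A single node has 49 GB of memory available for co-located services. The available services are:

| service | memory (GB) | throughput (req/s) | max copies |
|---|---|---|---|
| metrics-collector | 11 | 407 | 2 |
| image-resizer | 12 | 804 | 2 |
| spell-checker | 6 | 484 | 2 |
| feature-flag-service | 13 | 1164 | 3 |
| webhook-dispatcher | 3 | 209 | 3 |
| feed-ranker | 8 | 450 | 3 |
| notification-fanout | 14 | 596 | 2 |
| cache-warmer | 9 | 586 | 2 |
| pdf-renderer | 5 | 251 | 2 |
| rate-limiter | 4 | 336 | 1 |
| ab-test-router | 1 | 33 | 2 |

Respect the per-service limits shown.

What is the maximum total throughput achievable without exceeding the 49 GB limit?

4312

Taking spell-checker + 3×feature-flag-service + rate-limiter: 49 GB used, 4312 in throughput.
Every other selection either busts 49 GB or exceeds an availability limit or fails to beat 4312.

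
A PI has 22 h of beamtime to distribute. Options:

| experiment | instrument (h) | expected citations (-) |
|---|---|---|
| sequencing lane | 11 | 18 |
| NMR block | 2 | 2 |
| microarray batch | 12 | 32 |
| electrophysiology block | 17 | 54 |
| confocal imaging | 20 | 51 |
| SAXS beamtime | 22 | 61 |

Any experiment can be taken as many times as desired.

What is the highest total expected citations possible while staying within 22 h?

61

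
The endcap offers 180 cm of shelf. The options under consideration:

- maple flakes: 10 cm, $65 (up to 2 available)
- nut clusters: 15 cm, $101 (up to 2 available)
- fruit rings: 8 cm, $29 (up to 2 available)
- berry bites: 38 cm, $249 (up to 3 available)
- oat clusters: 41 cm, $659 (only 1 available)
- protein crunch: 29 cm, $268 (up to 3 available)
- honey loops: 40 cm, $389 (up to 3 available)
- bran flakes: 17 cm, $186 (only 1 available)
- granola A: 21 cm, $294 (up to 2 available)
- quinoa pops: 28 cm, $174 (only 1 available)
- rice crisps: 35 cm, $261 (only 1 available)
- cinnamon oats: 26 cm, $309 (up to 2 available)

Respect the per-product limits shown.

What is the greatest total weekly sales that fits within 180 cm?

The ratio heuristic lands on maple flakes + nut clusters + oat clusters + bran flakes + 2×granola A + 2×cinnamon oats (2217) but leaves 3 cm idle.
Dropping maple flakes and nut clusters and bran flakes frees 42 cm; slotting in honey loops (40 cm) lifts the total to 2254 at 175 cm.

2254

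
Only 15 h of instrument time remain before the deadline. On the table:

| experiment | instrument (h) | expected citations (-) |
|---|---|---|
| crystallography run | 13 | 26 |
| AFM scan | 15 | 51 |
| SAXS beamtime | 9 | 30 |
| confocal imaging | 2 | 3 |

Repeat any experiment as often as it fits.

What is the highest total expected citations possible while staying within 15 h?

The ratio ordering already packs tightly: AFM scan, 15 h, 51.
Every other selection either busts 15 h or fails to beat 51.

51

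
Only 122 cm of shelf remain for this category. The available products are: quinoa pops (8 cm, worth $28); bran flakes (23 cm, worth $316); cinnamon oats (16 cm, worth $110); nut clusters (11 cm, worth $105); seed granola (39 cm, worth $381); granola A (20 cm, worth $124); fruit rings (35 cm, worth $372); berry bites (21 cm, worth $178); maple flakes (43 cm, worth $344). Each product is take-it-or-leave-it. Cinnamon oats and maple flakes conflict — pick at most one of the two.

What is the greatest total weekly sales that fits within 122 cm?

The ratio heuristic lands on quinoa pops + bran flakes + nut clusters + seed granola + fruit rings (1202) but leaves 6 cm idle.
Dropping quinoa pops and nut clusters frees 19 cm; slotting in berry bites (21 cm) lifts the total to 1247 at 118 cm.
Every other selection either busts 122 cm or breaks a pairing rule or fails to beat 1247.

1247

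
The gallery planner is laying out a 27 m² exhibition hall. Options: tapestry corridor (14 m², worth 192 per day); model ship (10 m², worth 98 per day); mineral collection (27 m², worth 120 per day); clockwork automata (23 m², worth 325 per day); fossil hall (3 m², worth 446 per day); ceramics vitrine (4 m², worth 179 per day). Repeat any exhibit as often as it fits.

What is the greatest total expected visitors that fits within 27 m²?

Best packing: 9×fossil hall — 27 m², 4014 total.
Nothing else within 27 m² beats 4014.

4014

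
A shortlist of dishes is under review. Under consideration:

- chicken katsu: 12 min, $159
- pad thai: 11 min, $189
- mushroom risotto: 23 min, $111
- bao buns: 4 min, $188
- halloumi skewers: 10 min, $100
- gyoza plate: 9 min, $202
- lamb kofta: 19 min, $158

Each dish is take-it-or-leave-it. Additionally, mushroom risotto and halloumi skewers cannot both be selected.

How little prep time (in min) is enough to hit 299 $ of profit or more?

Look for the lowest-prep combination reaching 299.
Taking bao buns + gyoza plate gives 390 (≥ 299) for 13 min.
Any bundle with less than 13 min falls short of 299.

13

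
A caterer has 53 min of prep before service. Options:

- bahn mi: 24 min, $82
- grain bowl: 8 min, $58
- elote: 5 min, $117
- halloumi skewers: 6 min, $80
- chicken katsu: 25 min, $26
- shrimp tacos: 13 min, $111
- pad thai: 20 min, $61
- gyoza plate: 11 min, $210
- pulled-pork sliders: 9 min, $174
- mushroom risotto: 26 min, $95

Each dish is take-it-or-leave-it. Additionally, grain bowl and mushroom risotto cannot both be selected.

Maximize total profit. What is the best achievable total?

Ranking by ratio (profit/min): elote 23.40, pulled-pork sliders 19.33, gyoza plate 19.09.
Grain bowl + elote + halloumi skewers + shrimp tacos + gyoza plate + pulled-pork sliders uses 52 of the 53 min and totals 750.

750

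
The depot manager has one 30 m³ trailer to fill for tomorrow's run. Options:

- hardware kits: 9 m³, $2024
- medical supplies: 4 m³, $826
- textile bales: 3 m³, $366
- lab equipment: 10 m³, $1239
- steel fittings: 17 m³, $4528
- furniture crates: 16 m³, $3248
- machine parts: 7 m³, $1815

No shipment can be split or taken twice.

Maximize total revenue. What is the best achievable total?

Greedy by ratio would take medical supplies + steel fittings + machine parts: 28 m³ used, total 7169.
Replace machine parts with hardware kits: the trade gains 209 net, giving 7378 at 30 m³.
That's the maximum — no swap from here does better than 7378.

7378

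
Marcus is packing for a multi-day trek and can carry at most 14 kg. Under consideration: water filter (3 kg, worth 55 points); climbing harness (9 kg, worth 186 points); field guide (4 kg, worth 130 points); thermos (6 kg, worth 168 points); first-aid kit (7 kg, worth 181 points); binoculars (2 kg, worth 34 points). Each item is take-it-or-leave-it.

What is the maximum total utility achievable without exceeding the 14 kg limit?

A density-first pass picks water filter + field guide + thermos — 353 at 13 kg.
Dropping thermos frees 6 kg; slotting in first-aid kit (7 kg) lifts the total to 366 at 14 kg.
The closest alternative, water filter + field guide + thermos, reaches only 353.

366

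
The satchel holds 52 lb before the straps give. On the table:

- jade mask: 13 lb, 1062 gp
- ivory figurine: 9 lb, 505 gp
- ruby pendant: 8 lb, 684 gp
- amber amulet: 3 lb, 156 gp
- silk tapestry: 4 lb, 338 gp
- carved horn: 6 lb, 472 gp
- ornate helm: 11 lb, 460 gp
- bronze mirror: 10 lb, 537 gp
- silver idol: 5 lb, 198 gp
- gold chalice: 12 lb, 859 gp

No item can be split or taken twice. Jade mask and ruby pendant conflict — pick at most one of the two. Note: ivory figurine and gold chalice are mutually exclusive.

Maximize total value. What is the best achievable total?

3466

Taking jade mask + silk tapestry + carved horn + bronze mirror + silver idol + gold chalice: 50 lb used, 3466 in value.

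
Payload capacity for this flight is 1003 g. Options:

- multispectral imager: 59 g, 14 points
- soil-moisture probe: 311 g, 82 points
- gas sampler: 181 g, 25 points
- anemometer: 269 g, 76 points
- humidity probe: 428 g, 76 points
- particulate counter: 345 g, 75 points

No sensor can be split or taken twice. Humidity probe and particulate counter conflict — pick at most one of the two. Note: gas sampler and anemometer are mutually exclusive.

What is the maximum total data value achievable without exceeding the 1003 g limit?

247

Multispectral imager + soil-moisture probe + anemometer + particulate counter uses 984 of the 1003 g and totals 247.
Every other selection either busts 1003 g or breaks a pairing rule or fails to beat 247.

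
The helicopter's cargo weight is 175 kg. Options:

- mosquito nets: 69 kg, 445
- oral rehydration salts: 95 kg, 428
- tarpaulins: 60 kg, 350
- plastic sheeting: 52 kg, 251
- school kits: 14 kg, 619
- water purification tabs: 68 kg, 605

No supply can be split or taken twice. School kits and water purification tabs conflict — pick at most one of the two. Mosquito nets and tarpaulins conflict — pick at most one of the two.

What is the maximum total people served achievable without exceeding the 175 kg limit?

By people served per kg: school kits 44.21, water purification tabs 8.90, mosquito nets 6.45, tarpaulins 5.83 lead.
Best packing: oral rehydration salts + tarpaulins + school kits — 169 kg, 1397 total.
Next best is mosquito nets + plastic sheeting + school kits at 1315 (135 kg) — short by 82.

1397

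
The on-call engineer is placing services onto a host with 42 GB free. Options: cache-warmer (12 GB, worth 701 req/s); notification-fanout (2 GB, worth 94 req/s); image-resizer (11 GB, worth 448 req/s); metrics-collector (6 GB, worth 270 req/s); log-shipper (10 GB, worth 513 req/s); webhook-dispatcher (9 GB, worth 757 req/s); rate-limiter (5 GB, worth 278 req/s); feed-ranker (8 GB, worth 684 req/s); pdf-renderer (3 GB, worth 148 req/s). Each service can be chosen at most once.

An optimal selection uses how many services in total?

The maximum throughput within 42 GB is 2803.
For example cache-warmer + log-shipper + webhook-dispatcher + feed-ranker + pdf-renderer achieves it, using 42 GB.
All optima have 5 services.

5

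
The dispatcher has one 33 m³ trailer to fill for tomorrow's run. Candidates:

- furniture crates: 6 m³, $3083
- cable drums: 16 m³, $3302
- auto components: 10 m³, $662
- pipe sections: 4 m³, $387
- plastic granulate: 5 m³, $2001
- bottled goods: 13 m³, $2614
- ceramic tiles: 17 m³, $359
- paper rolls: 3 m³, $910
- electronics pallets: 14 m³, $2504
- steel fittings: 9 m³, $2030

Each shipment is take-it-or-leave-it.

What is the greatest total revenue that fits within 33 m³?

9728

Taking the top-ratio shipments first gives furniture crates + pipe sections + plastic granulate + paper rolls + steel fittings for 8411 (27 m³).
Replace pipe sections and paper rolls with bottled goods: the trade gains 1317 net, giving 9728 at 33 m³.
That's the maximum — no swap from here does better than 9728.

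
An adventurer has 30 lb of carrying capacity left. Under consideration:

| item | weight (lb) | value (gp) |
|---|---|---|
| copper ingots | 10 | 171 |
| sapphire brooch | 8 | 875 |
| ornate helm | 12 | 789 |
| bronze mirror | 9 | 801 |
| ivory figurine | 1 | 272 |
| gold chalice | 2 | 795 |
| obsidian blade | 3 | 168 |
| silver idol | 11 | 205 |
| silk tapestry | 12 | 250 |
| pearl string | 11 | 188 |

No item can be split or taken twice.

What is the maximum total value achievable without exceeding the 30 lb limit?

Greedy by ratio would take sapphire brooch + bronze mirror + ivory figurine + gold chalice + obsidian blade: 23 lb used, total 2911.
Dropping obsidian blade frees 3 lb; slotting in copper ingots (10 lb) lifts the total to 2914 at 30 lb.

2914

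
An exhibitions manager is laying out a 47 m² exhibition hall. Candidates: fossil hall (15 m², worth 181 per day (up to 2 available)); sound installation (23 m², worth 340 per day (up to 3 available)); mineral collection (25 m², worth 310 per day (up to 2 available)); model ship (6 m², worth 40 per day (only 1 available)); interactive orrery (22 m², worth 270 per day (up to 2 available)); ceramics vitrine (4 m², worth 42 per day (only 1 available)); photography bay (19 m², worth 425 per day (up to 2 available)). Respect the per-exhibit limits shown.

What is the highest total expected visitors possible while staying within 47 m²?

892

By expected visitors per m²: photography bay 22.37, sound installation 14.78, mineral collection 12.40 lead.
Best packing: ceramics vitrine + 2×photography bay — 42 m², 892 total.
No other feasible combination exceeds 892.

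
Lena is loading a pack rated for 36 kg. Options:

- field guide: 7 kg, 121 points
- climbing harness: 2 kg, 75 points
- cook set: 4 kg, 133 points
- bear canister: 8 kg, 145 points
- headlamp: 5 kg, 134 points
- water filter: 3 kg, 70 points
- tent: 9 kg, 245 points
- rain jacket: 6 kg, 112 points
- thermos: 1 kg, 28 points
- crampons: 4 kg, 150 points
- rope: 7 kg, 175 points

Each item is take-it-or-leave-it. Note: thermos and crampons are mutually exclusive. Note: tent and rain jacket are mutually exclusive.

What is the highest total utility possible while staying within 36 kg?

Density check — climbing harness 37.50, crampons 37.50, cook set 33.25 are the best per kg.
Climbing harness + cook set + headlamp + water filter + tent + crampons + rope uses 34 of the 36 kg and totals 982.
Every other selection either busts 36 kg or breaks a pairing rule or fails to beat 982.

982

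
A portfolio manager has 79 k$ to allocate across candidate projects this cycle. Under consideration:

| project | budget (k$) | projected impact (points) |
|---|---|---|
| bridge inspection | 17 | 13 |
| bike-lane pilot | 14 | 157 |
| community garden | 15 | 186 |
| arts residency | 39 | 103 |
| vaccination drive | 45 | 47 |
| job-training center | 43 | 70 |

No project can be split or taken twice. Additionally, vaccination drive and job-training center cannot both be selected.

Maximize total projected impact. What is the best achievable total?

446

Density check — community garden 12.40, bike-lane pilot 11.21, arts residency 2.64, job-training center 1.63 are the best per k$.
The ratio ordering already packs tightly: bike-lane pilot + community garden + arts residency, 68 k$, 446.
That's the maximum — no feasible swap from here does better than 446.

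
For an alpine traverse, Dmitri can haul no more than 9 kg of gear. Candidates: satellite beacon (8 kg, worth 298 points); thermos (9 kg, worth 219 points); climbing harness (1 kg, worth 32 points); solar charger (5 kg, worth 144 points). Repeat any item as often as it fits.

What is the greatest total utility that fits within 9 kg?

330

Best packing: satellite beacon + climbing harness — 9 kg, 330 total.
Nothing else within 9 kg beats 330.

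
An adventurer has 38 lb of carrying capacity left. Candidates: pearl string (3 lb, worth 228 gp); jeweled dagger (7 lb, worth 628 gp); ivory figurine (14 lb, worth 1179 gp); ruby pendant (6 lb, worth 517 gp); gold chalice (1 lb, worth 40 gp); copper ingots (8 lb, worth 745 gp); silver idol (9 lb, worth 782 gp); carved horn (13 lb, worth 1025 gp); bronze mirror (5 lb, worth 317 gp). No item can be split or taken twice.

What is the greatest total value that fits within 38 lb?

Greedy by ratio would take pearl string + jeweled dagger + ruby pendant + copper ingots + silver idol + bronze mirror: 38 lb used, total 3217.
The 14 lb tied up in pearl string and ruby pendant and bronze mirror is better spent on ivory figurine — total rises to 3334 (38 lb).

3334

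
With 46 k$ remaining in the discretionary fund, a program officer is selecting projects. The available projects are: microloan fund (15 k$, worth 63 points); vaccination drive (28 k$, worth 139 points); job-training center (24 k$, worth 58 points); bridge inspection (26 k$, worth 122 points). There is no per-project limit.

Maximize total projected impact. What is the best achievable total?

202

Density check — vaccination drive 4.96, bridge inspection 4.69, microloan fund 4.20 are the best per k$.
Best packing: microloan fund + vaccination drive — 43 k$, 202 total.
No other feasible combination exceeds 202.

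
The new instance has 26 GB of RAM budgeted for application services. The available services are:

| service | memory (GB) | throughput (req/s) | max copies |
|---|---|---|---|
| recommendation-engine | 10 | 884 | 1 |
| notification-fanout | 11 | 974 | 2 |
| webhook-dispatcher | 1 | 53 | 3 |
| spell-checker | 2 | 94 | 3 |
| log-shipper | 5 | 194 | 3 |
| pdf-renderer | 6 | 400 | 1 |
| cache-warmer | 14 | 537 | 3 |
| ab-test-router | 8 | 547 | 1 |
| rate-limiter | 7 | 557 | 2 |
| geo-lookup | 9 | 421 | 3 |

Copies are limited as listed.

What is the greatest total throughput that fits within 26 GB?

2148

Greedy by ratio would take 2×notification-fanout + 3×webhook-dispatcher: 25 GB used, total 2107.
Dropping webhook-dispatcher frees 1 GB; slotting in spell-checker (2 GB) lifts the total to 2148 at 26 GB.
Nothing else within 26 GB beats 2148.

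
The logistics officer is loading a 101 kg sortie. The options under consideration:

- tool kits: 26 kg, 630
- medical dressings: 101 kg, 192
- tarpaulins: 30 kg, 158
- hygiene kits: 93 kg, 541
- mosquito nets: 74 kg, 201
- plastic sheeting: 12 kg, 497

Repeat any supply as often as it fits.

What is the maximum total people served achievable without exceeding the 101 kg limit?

Best packing: 8×plastic sheeting — 96 kg, 3976 total.
Nothing else within 101 kg beats 3976.

3976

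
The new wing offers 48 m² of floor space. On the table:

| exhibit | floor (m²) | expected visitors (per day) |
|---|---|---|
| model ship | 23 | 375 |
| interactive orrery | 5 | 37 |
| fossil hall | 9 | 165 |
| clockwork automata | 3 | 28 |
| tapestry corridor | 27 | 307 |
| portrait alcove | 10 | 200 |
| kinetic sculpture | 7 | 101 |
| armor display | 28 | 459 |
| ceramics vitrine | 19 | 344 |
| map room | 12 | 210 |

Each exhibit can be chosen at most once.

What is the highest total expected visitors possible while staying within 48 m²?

Density check — portrait alcove 20.00, fossil hall 18.33, ceramics vitrine 18.11 are the best per m².
Greedy by ratio would take fossil hall + clockwork automata + portrait alcove + kinetic sculpture + ceramics vitrine: 48 m² used, total 838.
Replace fossil hall and clockwork automata with map room: the trade gains 17 net, giving 855 at 48 m².
Next best is fossil hall + clockwork automata + portrait alcove + kinetic sculpture + ceramics vitrine at 838 (48 m²) — short by 17.

855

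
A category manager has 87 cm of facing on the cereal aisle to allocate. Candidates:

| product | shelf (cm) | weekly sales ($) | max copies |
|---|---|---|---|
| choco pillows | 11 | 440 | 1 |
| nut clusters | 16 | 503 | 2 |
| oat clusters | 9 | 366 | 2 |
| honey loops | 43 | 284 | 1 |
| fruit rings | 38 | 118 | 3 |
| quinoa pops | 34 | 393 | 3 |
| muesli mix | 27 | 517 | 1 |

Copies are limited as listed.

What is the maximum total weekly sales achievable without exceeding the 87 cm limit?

2329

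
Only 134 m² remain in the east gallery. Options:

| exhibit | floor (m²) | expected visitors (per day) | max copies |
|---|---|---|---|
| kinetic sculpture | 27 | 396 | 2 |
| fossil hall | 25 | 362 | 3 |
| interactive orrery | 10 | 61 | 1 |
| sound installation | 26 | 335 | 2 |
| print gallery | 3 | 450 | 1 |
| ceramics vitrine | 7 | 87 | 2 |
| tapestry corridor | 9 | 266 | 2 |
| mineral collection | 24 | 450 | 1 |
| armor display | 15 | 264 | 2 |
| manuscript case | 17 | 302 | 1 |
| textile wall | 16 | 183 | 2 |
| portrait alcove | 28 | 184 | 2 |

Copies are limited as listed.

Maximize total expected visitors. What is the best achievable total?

2832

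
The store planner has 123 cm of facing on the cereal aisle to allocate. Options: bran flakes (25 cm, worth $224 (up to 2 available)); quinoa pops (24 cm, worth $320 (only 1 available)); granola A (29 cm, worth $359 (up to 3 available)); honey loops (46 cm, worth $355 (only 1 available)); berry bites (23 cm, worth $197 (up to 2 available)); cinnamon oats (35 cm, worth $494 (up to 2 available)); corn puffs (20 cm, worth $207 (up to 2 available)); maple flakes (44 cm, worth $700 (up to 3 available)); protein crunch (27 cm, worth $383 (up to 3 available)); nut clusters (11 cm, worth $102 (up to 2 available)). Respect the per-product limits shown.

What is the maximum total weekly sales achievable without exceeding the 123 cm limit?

1894

Greedy by ratio would take 2×maple flakes + protein crunch: 115 cm used, total 1783.
Dropping protein crunch frees 27 cm; slotting in cinnamon oats (35 cm) lifts the total to 1894 at 123 cm.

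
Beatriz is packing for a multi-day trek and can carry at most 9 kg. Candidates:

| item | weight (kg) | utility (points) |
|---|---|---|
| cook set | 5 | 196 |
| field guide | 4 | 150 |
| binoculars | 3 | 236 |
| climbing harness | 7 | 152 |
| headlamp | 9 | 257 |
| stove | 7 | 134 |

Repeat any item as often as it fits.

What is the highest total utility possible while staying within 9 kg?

708

Taking 3×binoculars: 9 kg used, 708 in utility.
No other feasible combination exceeds 708.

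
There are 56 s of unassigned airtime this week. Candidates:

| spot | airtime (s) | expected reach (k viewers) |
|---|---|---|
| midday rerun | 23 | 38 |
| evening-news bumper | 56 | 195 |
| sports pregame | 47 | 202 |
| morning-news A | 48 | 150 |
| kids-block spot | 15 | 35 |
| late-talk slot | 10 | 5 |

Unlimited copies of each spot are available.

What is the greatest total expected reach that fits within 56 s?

Density check — sports pregame 4.30, evening-news bumper 3.48, morning-news A 3.12, kids-block spot 2.33 are the best per s.
Sports pregame uses 47 of the 56 s and totals 202.

202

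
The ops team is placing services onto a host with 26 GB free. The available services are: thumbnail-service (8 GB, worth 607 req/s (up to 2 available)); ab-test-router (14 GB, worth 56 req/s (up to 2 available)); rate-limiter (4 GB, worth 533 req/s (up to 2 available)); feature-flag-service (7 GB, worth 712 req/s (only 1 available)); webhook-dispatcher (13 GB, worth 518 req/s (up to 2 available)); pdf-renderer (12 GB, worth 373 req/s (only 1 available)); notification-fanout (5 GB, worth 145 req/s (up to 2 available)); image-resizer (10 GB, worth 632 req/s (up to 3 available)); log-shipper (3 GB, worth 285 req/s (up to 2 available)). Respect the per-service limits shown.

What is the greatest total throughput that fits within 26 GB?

Taking the top-ratio services first gives 2×rate-limiter + feature-flag-service + notification-fanout + 2×log-shipper for 2493 (26 GB).
Dropping notification-fanout and log-shipper frees 8 GB; slotting in thumbnail-service (8 GB) lifts the total to 2670 at 26 GB.
Every other selection either busts 26 GB or exceeds an availability limit or fails to beat 2670.

2670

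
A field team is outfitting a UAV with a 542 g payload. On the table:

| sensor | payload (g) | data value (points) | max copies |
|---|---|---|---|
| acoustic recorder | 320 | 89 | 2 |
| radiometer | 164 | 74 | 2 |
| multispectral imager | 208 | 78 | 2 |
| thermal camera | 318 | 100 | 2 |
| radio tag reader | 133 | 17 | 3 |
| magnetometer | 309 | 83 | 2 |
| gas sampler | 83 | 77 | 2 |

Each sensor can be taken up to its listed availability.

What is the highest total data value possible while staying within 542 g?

306

Filling by ratio: 2×radiometer + 2×gas sampler for 302, with 48 g left unused.
The 164 g tied up in radiometer is better spent on multispectral imager — total rises to 306 (538 g).
No other feasible combination exceeds 306.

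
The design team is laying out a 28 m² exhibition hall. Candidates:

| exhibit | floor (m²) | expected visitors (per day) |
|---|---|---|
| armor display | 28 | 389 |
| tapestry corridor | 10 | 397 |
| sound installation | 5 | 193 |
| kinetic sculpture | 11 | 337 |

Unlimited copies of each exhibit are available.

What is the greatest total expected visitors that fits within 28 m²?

987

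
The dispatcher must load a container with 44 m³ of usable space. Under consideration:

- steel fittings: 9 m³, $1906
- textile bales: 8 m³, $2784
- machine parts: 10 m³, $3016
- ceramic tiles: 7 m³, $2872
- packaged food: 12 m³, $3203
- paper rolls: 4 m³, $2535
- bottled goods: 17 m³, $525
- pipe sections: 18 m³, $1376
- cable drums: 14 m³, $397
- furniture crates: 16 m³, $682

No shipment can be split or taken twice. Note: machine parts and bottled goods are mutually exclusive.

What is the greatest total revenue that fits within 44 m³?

Ranking by ratio (revenue/m³): paper rolls 633.75, ceramic tiles 410.29, textile bales 348.00, machine parts 301.60.
The ratio ordering already packs tightly: textile bales + machine parts + ceramic tiles + packaged food + paper rolls, 41 m³, 14410.
Runner-up steel fittings + machine parts + ceramic tiles + packaged food + paper rolls tops out at 13532.

14410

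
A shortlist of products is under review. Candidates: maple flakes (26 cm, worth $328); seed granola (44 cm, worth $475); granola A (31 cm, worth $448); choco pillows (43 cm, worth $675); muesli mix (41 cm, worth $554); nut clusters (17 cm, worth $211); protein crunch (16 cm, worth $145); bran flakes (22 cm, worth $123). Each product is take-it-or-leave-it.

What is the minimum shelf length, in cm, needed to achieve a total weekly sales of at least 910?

69

Need the lightest bundle worth ≥ 910.
maple flakes + choco pillows reaches 1003 using 69 cm.
Any bundle with less than 69 cm falls short of 910.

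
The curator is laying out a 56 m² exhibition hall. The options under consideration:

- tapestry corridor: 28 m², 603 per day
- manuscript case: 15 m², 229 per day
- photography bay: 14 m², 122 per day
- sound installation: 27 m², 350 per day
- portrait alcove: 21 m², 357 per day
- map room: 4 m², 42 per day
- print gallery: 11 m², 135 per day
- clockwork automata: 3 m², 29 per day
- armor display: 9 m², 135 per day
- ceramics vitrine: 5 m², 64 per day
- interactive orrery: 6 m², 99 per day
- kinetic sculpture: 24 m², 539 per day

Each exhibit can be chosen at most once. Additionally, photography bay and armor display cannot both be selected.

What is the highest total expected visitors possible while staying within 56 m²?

Taking tapestry corridor + map room + kinetic sculpture: 56 m² used, 1184 in expected visitors.
Runner-up tapestry corridor + clockwork automata + kinetic sculpture tops out at 1171.

1184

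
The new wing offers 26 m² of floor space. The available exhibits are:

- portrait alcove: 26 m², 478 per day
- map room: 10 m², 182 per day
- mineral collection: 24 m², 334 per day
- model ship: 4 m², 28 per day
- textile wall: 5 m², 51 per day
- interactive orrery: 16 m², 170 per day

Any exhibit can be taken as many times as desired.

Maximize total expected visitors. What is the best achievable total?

478

Best packing: portrait alcove — 26 m², 478 total.
Nothing else within 26 m² beats 478.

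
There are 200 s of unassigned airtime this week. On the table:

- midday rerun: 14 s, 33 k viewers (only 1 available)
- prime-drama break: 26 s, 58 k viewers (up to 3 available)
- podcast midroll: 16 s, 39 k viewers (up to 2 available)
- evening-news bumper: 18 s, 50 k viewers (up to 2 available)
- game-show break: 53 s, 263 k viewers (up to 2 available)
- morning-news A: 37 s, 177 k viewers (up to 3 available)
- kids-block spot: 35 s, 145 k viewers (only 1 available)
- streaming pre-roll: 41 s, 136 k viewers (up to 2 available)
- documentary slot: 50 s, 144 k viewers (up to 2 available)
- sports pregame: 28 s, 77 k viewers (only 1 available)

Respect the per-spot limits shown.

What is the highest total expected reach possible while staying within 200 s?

Ranking by ratio (expected reach/s): game-show break 4.96, morning-news A 4.78, kids-block spot 4.14, streaming pre-roll 3.32.
The ratio heuristic lands on evening-news bumper + 2×game-show break + 2×morning-news A (930) but leaves 2 s idle.
Dropping evening-news bumper and game-show break frees 71 s; slotting in morning-news A + kids-block spot (72 s) lifts the total to 939 at 199 s.
Every other selection either busts 200 s or exceeds an availability limit or fails to beat 939.

939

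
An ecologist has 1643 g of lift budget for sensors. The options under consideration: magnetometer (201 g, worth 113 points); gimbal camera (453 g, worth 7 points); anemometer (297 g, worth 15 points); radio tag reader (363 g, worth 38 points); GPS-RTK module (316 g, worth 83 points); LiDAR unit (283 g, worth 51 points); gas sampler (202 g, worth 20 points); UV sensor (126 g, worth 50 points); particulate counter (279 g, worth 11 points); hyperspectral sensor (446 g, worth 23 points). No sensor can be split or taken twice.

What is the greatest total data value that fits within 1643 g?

355

Magnetometer + radio tag reader + GPS-RTK module + LiDAR unit + gas sampler + UV sensor uses 1491 of the 1643 g and totals 355.
Next best is magnetometer + anemometer + radio tag reader + GPS-RTK module + LiDAR unit + UV sensor at 350 (1586 g) — short by 5.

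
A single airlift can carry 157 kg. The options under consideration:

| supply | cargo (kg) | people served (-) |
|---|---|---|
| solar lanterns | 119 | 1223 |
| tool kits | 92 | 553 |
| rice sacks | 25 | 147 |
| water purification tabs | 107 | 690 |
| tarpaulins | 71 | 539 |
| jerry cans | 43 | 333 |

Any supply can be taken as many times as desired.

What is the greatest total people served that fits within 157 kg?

1370

Density check — solar lanterns 10.28, jerry cans 7.74, tarpaulins 7.59, water purification tabs 6.45 are the best per kg.
Best packing: solar lanterns + rice sacks — 144 kg, 1370 total.
No other feasible combination exceeds 1370.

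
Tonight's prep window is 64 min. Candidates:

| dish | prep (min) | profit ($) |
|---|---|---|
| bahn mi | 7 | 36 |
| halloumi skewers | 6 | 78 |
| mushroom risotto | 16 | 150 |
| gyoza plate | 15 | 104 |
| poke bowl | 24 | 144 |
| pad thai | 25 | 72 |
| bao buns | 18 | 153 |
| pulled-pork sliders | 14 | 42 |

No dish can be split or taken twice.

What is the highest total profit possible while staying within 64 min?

525

Ranking by ratio (profit/min): halloumi skewers 13.00, mushroom risotto 9.38, bao buns 8.50, gyoza plate 6.93.
Taking the top-ratio dishes first gives bahn mi + halloumi skewers + mushroom risotto + gyoza plate + bao buns for 521 (62 min).
The 22 min tied up in bahn mi and gyoza plate is better spent on poke bowl — total rises to 525 (64 min).
No other feasible combination exceeds 525.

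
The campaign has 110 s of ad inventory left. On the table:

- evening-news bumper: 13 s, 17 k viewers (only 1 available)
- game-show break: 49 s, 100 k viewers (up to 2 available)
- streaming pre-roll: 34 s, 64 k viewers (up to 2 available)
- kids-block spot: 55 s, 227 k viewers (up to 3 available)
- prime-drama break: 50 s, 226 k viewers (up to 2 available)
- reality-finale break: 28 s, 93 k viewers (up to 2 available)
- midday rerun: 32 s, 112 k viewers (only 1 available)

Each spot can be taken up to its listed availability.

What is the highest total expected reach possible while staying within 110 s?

454

Density check — prime-drama break 4.52, kids-block spot 4.13, midday rerun 3.50 are the best per s.
Taking the top-ratio spots first gives 2×prime-drama break for 452 (100 s).
Replace 2×prime-drama break with 2×kids-block spot: the trade gains 2 net, giving 454 at 110 s.
No other feasible combination exceeds 454.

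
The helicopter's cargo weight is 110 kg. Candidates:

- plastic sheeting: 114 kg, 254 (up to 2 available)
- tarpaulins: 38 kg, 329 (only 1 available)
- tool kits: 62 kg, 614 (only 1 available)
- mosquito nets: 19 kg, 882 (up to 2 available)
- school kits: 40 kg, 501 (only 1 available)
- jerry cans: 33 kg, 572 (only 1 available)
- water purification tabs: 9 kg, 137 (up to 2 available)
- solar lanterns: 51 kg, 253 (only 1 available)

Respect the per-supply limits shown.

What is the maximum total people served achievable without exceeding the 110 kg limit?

A density-first pass picks 2×mosquito nets + jerry cans + 2×water purification tabs — 2610 at 89 kg.
Replace 2×water purification tabs with tarpaulins: the trade gains 55 net, giving 2665 at 109 kg.

2665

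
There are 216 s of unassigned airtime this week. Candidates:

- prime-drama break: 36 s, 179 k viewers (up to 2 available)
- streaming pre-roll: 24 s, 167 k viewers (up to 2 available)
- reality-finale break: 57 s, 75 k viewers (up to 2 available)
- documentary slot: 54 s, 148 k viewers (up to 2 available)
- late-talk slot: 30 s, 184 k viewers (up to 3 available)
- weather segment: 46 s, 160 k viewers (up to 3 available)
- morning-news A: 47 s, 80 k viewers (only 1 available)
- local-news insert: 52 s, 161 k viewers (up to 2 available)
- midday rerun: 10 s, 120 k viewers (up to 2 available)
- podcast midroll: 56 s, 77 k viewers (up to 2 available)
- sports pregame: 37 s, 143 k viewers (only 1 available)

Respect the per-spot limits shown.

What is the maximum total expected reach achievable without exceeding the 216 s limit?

Filling by ratio: prime-drama break + 2×streaming pre-roll + 3×late-talk slot + 2×midday rerun for 1305, with 22 s left unused.
Replace streaming pre-roll with prime-drama break: the trade gains 12 net, giving 1317 at 206 s.
The spare 10 s is too small for any remaining spot, and no exchange beats 1317.

1317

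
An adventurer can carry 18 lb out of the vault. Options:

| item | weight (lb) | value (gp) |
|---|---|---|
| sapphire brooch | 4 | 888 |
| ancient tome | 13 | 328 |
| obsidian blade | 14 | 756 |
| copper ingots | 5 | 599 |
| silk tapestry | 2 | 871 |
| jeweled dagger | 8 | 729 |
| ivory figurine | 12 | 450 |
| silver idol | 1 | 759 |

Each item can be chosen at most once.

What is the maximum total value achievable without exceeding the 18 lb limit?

Ranking by ratio (value/lb): silver idol 759.00, silk tapestry 435.50, sapphire brooch 222.00.
The ratio heuristic lands on sapphire brooch + copper ingots + silk tapestry + silver idol (3117) but leaves 6 lb idle.
Replace copper ingots with jeweled dagger: the trade gains 130 net, giving 3247 at 15 lb.
No other feasible combination exceeds 3247.

3247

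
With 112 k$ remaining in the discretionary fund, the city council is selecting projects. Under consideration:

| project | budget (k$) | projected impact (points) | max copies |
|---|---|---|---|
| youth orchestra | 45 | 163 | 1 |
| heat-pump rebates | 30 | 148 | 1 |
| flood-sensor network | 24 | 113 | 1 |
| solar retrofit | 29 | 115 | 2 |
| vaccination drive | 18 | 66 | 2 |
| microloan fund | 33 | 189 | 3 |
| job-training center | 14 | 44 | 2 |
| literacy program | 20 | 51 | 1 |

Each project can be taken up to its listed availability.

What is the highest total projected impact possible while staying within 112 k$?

Density check — microloan fund 5.73, heat-pump rebates 4.93, flood-sensor network 4.71, solar retrofit 3.97 are the best per k$.
The ratio heuristic lands on 3×microloan fund (567) but leaves 13 k$ idle.
The 33 k$ tied up in microloan fund is better spent on heat-pump rebates + job-training center — total rises to 570 (110 k$).
No other feasible combination exceeds 570.

570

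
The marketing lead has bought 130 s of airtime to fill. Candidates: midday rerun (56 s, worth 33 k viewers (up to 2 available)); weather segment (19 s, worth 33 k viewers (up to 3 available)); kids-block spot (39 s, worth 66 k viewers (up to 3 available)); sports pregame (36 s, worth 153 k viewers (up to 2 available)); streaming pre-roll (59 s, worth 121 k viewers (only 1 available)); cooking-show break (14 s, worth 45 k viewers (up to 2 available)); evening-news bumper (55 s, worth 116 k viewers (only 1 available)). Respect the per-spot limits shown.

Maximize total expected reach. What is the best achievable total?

Density check — sports pregame 4.25, cooking-show break 3.21, evening-news bumper 2.11, streaming pre-roll 2.05 are the best per s.
The ratio ordering already packs tightly: weather segment + 2×sports pregame + 2×cooking-show break, 119 s, 429.

429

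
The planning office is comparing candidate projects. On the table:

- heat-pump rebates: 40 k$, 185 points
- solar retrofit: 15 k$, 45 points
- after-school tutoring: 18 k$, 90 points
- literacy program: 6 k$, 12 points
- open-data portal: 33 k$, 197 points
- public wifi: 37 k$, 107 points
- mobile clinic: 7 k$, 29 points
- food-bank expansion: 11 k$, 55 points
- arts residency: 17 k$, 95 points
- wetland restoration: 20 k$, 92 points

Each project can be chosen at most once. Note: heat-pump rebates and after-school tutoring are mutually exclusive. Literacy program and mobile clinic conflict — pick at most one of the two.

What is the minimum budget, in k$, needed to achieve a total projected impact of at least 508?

Look for the lowest-budget combination reaching 508.
after-school tutoring + open-data portal + food-bank expansion + arts residency + wetland restoration: 529 projected impact at 99 k$.
Any bundle with less than 99 k$ falls short of 508.

99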